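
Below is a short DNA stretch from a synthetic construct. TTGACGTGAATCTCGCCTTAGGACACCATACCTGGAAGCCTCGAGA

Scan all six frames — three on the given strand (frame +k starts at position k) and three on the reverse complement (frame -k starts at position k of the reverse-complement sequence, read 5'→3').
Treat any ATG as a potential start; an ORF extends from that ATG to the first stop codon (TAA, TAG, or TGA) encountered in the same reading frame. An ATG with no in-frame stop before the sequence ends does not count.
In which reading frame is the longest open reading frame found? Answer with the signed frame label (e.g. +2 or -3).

Reverse complement (5'→3'): TCTCGAGGCTTCCAGGTATGGTGTCCTAAGGCGAGATTCACGTCAA
Frame +1: TTG ACG TGA ATC TCG CCT TAG GAC ACC ATA CCT GGA AGC CTC GAG — no ATG→stop ORF.
Frame +2: TGA CGT GAA TCT CGC CTT AGG ACA CCA TAC CTG GAA GCC TCG AGA — no ATG→stop ORF.
Frame +3: GAC GTG AAT CTC GCC TTA GGA CAC CAT ACC TGG AAG CCT CGA — no ATG→stop ORF.
Frame -1: TCT CGA GGC TTC CAG GTA TGG TGT CCT AAG GCG AGA TTC ACG TCA — no ATG→stop ORF.
Frame -2: CTC GAG GCT TCC AGG TAT GGT GTC CTA AGG CGA GAT TCA CGT CAA — no ATG→stop ORF.
Frame -3: TCG AGG CTT CCA GGT ATG GTG TCC TAA GGC GAG ATT CAC GTC — ATG at 18, stop TAA at 27 → 12 nt.
Longest ORF is 12 nt in frame -3 (positions 18–29).

-3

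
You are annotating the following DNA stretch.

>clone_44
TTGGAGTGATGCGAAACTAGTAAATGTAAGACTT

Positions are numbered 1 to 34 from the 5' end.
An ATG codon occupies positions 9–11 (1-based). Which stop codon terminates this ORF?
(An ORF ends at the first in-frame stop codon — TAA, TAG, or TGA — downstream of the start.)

TAG

Codons from position 9: ATG (9–11), CGA (12–14), AAC (15–17), TAG (18–20).
The first in-frame stop codon is TAG.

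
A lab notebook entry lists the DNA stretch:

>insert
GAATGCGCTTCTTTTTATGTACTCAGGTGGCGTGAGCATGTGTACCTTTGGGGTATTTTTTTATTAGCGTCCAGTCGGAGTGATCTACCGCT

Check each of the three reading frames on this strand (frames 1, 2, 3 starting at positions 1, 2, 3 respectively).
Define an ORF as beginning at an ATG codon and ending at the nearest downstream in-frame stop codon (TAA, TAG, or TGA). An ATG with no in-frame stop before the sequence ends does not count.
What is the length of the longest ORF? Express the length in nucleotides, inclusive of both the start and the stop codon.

51

Frame 1: GAA TGC GCT TCT TTT TAT GTA CTC AGG TGG CGT GAG CAT GTG TAC CTT TGG GGT ATT TTT TTA TTA GCG TCC AGT CGG AGT GAT CTA CCG — no ATG→stop ORF.
Frame 2: AAT GCG CTT CTT TTT ATG TAC TCA GGT GGC GTG AGC ATG TGT ACC TTT GGG GTA TTT TTT TAT TAG CGT CCA GTC GGA GTG ATC TAC CGC — ATG at 17, stop TAG at 65 → 51 nt; ATG at 38, stop TAG at 65 → 30 nt.
Frame 3: ATG CGC TTC TTT TTA TGT ACT CAG GTG GCG TGA GCA TGT GTA CCT TTG GGG TAT TTT TTT ATT AGC GTC CAG TCG GAG TGA TCT ACC GCT — ATG at 3, stop TGA at 33 → 33 nt.
Longest: frame 2, positions 17–67, 51 nt = 17 codons = 16 aa. → 51 nucleotides.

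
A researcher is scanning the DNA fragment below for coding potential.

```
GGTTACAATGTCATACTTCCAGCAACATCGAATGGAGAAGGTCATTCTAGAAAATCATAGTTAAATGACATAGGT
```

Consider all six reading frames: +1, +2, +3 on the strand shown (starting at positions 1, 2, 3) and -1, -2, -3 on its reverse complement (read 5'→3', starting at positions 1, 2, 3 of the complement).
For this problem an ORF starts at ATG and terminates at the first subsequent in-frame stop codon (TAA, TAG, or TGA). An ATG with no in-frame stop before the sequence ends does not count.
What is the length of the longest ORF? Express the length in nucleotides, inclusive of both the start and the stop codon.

Reverse complement (5'→3'): ACCTATGTCATTTAACTATGATTTTCTAGAATGACCTTCTCCATTCGATGTTGCTGGAAGTATGACATTGTAACC
Frame +1: GGT TAC AAT GTC ATA CTT CCA GCA ACA TCG AAT GGA GAA GGT CAT TCT AGA AAA TCA TAG TTA AAT GAC ATA GGT — no ATG→stop ORF.
Frame +2: GTT ACA ATG TCA TAC TTC CAG CAA CAT CGA ATG GAG AAG GTC ATT CTA GAA AAT CAT AGT TAA ATG ACA TAG — ATG at 8, stop TAA at 62 → 57 nt; ATG at 32, stop TAA at 62 → 33 nt; ATG at 65, stop TAG at 71 → 9 nt.
Frame +3: TTA CAA TGT CAT ACT TCC AGC AAC ATC GAA TGG AGA AGG TCA TTC TAG AAA ATC ATA GTT AAA TGA CAT AGG — no ATG→stop ORF.
Frame -1: ACC TAT GTC ATT TAA CTA TGA TTT TCT AGA ATG ACC TTC TCC ATT CGA TGT TGC TGG AAG TAT GAC ATT GTA ACC — no ATG→stop ORF.
Frame -2: CCT ATG TCA TTT AAC TAT GAT TTT CTA GAA TGA CCT TCT CCA TTC GAT GTT GCT GGA AGT ATG ACA TTG TAA — ATG at 5, stop TGA at 32 → 30 nt; ATG at 62, stop TAA at 71 → 12 nt.
Frame -3: CTA TGT CAT TTA ACT ATG ATT TTC TAG AAT GAC CTT CTC CAT TCG ATG TTG CTG GAA GTA TGA CAT TGT AAC — ATG at 18, stop TAG at 27 → 12 nt; ATG at 48, stop TGA at 63 → 18 nt.
Longest: frame +2, positions 8–64, 57 nt = 19 codons = 18 aa. → 57 nucleotides.

57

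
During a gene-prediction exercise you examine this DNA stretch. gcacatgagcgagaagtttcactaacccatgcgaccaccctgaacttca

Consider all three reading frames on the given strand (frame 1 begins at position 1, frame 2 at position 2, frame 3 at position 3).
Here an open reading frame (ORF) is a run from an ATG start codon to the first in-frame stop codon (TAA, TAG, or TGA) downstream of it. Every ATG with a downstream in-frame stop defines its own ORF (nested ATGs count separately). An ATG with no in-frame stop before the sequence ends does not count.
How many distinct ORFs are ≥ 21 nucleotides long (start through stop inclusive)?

Frame 1: GCA CAT GAG CGA GAA GTT TCA CTA ACC CAT GCG ACC ACC CTG AAC TTC — no ATG→stop ORF.
Frame 2: CAC ATG AGC GAG AAG TTT CAC TAA CCC ATG CGA CCA CCC TGA ACT TCA — ATG at 5, stop TAA at 23 → 21 nt; ATG at 29, stop TGA at 41 → 15 nt.
Frame 3: ACA TGA GCG AGA AGT TTC ACT AAC CCA TGC GAC CAC CCT GAA CTT — no ATG→stop ORF.
ORFs ≥ 21 nucleotides: frame 2 5–25 (21 nucleotides). Count = 1.

1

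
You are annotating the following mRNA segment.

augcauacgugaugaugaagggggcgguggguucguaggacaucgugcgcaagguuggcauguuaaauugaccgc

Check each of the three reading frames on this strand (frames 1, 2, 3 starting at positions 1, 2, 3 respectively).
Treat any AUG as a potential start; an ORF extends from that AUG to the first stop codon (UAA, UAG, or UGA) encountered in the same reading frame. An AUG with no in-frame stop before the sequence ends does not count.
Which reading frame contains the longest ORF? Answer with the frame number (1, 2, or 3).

Frame 1: AUG CAU ACG UGA UGA UGA AGG GGG CGG UGG GUU CGU AGG ACA UCG UGC GCA AGG UUG GCA UGU UAA AUU GAC CGC — AUG at 1, stop UGA at 10 → 12 nt.
Frame 2: UGC AUA CGU GAU GAU GAA GGG GGC GGU GGG UUC GUA GGA CAU CGU GCG CAA GGU UGG CAU GUU AAA UUG ACC — no AUG→stop ORF.
Frame 3: GCA UAC GUG AUG AUG AAG GGG GCG GUG GGU UCG UAG GAC AUC GUG CGC AAG GUU GGC AUG UUA AAU UGA CCG — AUG at 12, stop UAG at 36 → 27 nt; AUG at 15, stop UAG at 36 → 24 nt; AUG at 60, stop UGA at 69 → 12 nt.
Longest ORF is 27 nt in frame 3 (positions 12–38).

3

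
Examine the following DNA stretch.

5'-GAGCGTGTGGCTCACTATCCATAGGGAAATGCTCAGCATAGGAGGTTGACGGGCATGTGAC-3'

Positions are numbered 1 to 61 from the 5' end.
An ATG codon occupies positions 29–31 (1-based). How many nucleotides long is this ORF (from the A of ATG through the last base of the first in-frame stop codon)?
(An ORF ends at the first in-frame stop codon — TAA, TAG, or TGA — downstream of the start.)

Codons from position 29: ATG (29–31), CTC (32–34), AGC (35–37), ATA (38–40), GGA (41–43), GGT (44–46), TGA (47–49).
TGA is the first in-frame stop; ORF spans 29–49, 21 nucleotides.

21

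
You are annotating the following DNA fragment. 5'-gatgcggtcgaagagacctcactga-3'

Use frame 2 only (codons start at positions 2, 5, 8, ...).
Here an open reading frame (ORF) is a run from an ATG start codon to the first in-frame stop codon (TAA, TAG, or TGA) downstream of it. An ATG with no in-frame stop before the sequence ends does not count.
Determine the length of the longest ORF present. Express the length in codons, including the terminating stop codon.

Frame 2: ATG CGG TCG AAG AGA CCT CAC TGA — ATG at 2, stop TGA at 23 → 24 nt.
Longest: frame 2, positions 2–25, 24 nt = 8 codons = 7 aa. → 8 codons.

8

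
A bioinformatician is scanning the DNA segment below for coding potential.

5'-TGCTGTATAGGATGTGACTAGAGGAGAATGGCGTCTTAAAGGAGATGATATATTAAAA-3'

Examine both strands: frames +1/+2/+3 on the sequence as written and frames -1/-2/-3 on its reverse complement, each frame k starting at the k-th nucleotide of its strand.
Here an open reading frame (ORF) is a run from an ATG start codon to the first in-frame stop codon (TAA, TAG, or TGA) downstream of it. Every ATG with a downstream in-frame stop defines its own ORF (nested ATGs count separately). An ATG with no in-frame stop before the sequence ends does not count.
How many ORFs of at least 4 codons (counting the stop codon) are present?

Reverse complement (5'→3'): TTTTAATATATCATCTCCTTTAAGACGCCATTCTCCTCTAGTCACATCCTATACAGCA
Frame +1: TGC TGT ATA GGA TGT GAC TAG AGG AGA ATG GCG TCT TAA AGG AGA TGA TAT ATT AAA — ATG at 28, stop TAA at 37 → 12 nt.
Frame +2: GCT GTA TAG GAT GTG ACT AGA GGA GAA TGG CGT CTT AAA GGA GAT GAT ATA TTA AAA — no ATG→stop ORF.
Frame +3: CTG TAT AGG ATG TGA CTA GAG GAG AAT GGC GTC TTA AAG GAG ATG ATA TAT TAA — ATG at 12, stop TGA at 15 → 6 nt; ATG at 45, stop TAA at 54 → 12 nt.
Frame -1: TTT TAA TAT ATC ATC TCC TTT AAG ACG CCA TTC TCC TCT AGT CAC ATC CTA TAC AGC — no ATG→stop ORF.
Frame -2: TTT AAT ATA TCA TCT CCT TTA AGA CGC CAT TCT CCT CTA GTC ACA TCC TAT ACA GCA — no ATG→stop ORF.
Frame -3: TTA ATA TAT CAT CTC CTT TAA GAC GCC ATT CTC CTC TAG TCA CAT CCT ATA CAG — no ATG→stop ORF.
ORFs ≥ 4 codons: frame +1 28–39 (4 codons), frame +3 45–56 (4 codons). Count = 2.

2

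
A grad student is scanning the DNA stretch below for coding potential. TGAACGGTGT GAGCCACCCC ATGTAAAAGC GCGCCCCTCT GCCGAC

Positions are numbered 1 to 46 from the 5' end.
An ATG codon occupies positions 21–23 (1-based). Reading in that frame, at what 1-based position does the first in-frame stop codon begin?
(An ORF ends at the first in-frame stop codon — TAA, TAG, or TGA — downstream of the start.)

24

Codons from position 21: ATG (21–23), TAA (24–26).
TAA is a stop codon; it begins at position 24.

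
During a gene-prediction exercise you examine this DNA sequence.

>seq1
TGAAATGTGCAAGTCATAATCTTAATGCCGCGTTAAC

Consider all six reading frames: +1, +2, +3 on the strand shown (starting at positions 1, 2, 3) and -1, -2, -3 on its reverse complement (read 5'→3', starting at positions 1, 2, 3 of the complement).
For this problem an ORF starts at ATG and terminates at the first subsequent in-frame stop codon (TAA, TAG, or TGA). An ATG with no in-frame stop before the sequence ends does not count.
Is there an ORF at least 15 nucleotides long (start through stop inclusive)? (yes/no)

yes

Reverse complement (5'→3'): GTTAACGCGGCATTAAGATTATGACTTGCACATTTCA
Frame +1: TGA AAT GTG CAA GTC ATA ATC TTA ATG CCG CGT TAA — ATG at 25, stop TAA at 34 → 12 nt.
Frame +2: GAA ATG TGC AAG TCA TAA TCT TAA TGC CGC GTT AAC — ATG at 5, stop TAA at 17 → 15 nt.
Frame +3: AAA TGT GCA AGT CAT AAT CTT AAT GCC GCG TTA — no ATG→stop ORF.
Frame -1: GTT AAC GCG GCA TTA AGA TTA TGA CTT GCA CAT TTC — no ATG→stop ORF.
Frame -2: TTA ACG CGG CAT TAA GAT TAT GAC TTG CAC ATT TCA — no ATG→stop ORF.
Frame -3: TAA CGC GGC ATT AAG ATT ATG ACT TGC ACA TTT — no ATG→stop ORF.
Frame +2 has an ORF of 15 nucleotides (positions 5–19) ≥ 15, so yes.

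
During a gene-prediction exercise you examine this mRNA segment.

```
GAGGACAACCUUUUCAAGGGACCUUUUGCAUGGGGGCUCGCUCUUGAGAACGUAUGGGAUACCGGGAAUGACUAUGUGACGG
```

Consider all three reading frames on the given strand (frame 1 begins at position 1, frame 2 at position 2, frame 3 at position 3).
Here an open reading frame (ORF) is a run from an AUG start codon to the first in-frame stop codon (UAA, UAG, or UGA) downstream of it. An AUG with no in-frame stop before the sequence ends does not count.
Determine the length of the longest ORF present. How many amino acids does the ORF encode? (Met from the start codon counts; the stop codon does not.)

Frame 1: GAG GAC AAC CUU UUC AAG GGA CCU UUU GCA UGG GGG CUC GCU CUU GAG AAC GUA UGG GAU ACC GGG AAU GAC UAU GUG ACG — no AUG→stop ORF.
Frame 2: AGG ACA ACC UUU UCA AGG GAC CUU UUG CAU GGG GGC UCG CUC UUG AGA ACG UAU GGG AUA CCG GGA AUG ACU AUG UGA CGG — AUG at 68, stop UGA at 77 → 12 nt; AUG at 74, stop UGA at 77 → 6 nt.
Frame 3: GGA CAA CCU UUU CAA GGG ACC UUU UGC AUG GGG GCU CGC UCU UGA GAA CGU AUG GGA UAC CGG GAA UGA CUA UGU GAC — AUG at 30, stop UGA at 45 → 18 nt; AUG at 54, stop UGA at 69 → 18 nt.
Longest: frame 3, positions 30–47, 18 nt = 6 codons = 5 aa. → 5 amino acids.

5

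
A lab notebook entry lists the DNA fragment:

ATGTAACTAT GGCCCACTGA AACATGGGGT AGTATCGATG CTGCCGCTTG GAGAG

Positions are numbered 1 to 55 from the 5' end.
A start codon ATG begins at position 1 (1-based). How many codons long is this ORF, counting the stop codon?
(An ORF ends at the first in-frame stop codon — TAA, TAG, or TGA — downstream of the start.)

Codons from position 1: ATG (1–3), TAA (4–6).
TAA is the first in-frame stop; that's 2 codons including the stop.

2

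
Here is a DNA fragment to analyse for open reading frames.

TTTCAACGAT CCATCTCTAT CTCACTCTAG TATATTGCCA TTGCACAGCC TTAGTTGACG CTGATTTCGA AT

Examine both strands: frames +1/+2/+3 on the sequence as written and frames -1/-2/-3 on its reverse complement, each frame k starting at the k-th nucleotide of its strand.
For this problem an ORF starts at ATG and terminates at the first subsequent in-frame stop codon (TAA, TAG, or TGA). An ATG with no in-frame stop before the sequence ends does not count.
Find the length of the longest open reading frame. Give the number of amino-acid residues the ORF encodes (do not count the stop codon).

4

Reverse complement (5'→3'): ATTCGAAATCAGCGTCAACTAAGGCTGTGCAATGGCAATATACTAGAGTGAGATAGAGATGGATCGTTGAAA
Frame +1: TTT CAA CGA TCC ATC TCT ATC TCA CTC TAG TAT ATT GCC ATT GCA CAG CCT TAG TTG ACG CTG ATT TCG AAT — no ATG→stop ORF.
Frame +2: TTC AAC GAT CCA TCT CTA TCT CAC TCT AGT ATA TTG CCA TTG CAC AGC CTT AGT TGA CGC TGA TTT CGA — no ATG→stop ORF.
Frame +3: TCA ACG ATC CAT CTC TAT CTC ACT CTA GTA TAT TGC CAT TGC ACA GCC TTA GTT GAC GCT GAT TTC GAA — no ATG→stop ORF.
Frame -1: ATT CGA AAT CAG CGT CAA CTA AGG CTG TGC AAT GGC AAT ATA CTA GAG TGA GAT AGA GAT GGA TCG TTG AAA — no ATG→stop ORF.
Frame -2: TTC GAA ATC AGC GTC AAC TAA GGC TGT GCA ATG GCA ATA TAC TAG AGT GAG ATA GAG ATG GAT CGT TGA — ATG at 32, stop TAG at 44 → 15 nt; ATG at 59, stop TGA at 68 → 12 nt.
Frame -3: TCG AAA TCA GCG TCA ACT AAG GCT GTG CAA TGG CAA TAT ACT AGA GTG AGA TAG AGA TGG ATC GTT GAA — no ATG→stop ORF.
Longest: frame -2, positions 32–46, 15 nt = 5 codons = 4 aa. → 4 amino acids.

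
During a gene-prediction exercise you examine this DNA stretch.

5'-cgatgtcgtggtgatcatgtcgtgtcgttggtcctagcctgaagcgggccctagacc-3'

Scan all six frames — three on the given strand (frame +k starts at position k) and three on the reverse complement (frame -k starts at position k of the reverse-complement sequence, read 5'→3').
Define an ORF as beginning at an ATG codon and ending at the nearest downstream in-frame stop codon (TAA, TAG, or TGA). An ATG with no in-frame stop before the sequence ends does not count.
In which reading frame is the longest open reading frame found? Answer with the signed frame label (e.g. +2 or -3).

Reverse complement (5'→3'): GGTCTAGGGCCCGCTTCAGGCTAGGACCAACGACACGACATGATCACCACGACATCG
Frame +1: CGA TGT CGT GGT GAT CAT GTC GTG TCG TTG GTC CTA GCC TGA AGC GGG CCC TAG ACC — no ATG→stop ORF.
Frame +2: GAT GTC GTG GTG ATC ATG TCG TGT CGT TGG TCC TAG CCT GAA GCG GGC CCT AGA — ATG at 17, stop TAG at 35 → 21 nt.
Frame +3: ATG TCG TGG TGA TCA TGT CGT GTC GTT GGT CCT AGC CTG AAG CGG GCC CTA GAC — ATG at 3, stop TGA at 12 → 12 nt.
Frame -1: GGT CTA GGG CCC GCT TCA GGC TAG GAC CAA CGA CAC GAC ATG ATC ACC ACG ACA TCG — no ATG→stop ORF.
Frame -2: GTC TAG GGC CCG CTT CAG GCT AGG ACC AAC GAC ACG ACA TGA TCA CCA CGA CAT — no ATG→stop ORF.
Frame -3: TCT AGG GCC CGC TTC AGG CTA GGA CCA ACG ACA CGA CAT GAT CAC CAC GAC ATC — no ATG→stop ORF.
Longest ORF is 21 nt in frame +2 (positions 17–37).

+2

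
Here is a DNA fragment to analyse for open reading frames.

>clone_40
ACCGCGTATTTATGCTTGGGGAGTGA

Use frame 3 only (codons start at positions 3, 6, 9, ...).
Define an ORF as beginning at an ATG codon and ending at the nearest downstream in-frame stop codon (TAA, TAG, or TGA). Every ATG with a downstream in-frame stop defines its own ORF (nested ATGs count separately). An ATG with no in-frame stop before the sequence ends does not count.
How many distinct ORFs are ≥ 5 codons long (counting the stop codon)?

1

Frame 3: CGC GTA TTT ATG CTT GGG GAG TGA — ATG at 12, stop TGA at 24 → 15 nt.
ORFs ≥ 5 codons: frame 3 12–26 (5 codons). Count = 1.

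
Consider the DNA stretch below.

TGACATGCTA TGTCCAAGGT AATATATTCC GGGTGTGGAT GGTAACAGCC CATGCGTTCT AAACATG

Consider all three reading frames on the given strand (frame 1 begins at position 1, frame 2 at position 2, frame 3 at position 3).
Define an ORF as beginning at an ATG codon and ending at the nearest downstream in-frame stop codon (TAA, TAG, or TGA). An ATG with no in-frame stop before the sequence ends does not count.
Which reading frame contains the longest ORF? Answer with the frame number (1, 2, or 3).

1

Frame 1: TGA CAT GCT ATG TCC AAG GTA ATA TAT TCC GGG TGT GGA TGG TAA CAG CCC ATG CGT TCT AAA CAT — ATG at 10, stop TAA at 43 → 36 nt.
Frame 2: GAC ATG CTA TGT CCA AGG TAA TAT ATT CCG GGT GTG GAT GGT AAC AGC CCA TGC GTT CTA AAC ATG — ATG at 5, stop TAA at 20 → 18 nt.
Frame 3: ACA TGC TAT GTC CAA GGT AAT ATA TTC CGG GTG TGG ATG GTA ACA GCC CAT GCG TTC TAA ACA — ATG at 39, stop TAA at 60 → 24 nt.
Longest ORF is 36 nt in frame 1 (positions 10–45).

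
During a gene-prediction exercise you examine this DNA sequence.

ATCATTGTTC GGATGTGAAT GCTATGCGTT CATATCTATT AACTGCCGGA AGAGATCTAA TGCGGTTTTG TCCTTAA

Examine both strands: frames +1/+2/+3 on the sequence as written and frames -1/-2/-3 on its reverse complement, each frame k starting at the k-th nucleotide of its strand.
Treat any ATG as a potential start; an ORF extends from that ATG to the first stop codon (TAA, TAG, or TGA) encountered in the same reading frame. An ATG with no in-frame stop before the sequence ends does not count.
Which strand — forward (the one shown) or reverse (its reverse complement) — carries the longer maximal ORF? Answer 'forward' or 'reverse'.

Reverse complement (5'→3'): TTAAGGACAAAACCGCATTAGATCTCTTCCGGCAGTTAATAGATATGAACGCATAGCATTCACATCCGAACAATGAT
Frame +1: ATC ATT GTT CGG ATG TGA ATG CTA TGC GTT CAT ATC TAT TAA CTG CCG GAA GAG ATC TAA TGC GGT TTT GTC CTT — ATG at 13, stop TGA at 16 → 6 nt; ATG at 19, stop TAA at 40 → 24 nt.
Frame +2: TCA TTG TTC GGA TGT GAA TGC TAT GCG TTC ATA TCT ATT AAC TGC CGG AAG AGA TCT AAT GCG GTT TTG TCC TTA — no ATG→stop ORF.
Frame +3: CAT TGT TCG GAT GTG AAT GCT ATG CGT TCA TAT CTA TTA ACT GCC GGA AGA GAT CTA ATG CGG TTT TGT CCT TAA — ATG at 24, stop TAA at 75 → 54 nt; ATG at 60, stop TAA at 75 → 18 nt.
Frame -1: TTA AGG ACA AAA CCG CAT TAG ATC TCT TCC GGC AGT TAA TAG ATA TGA ACG CAT AGC ATT CAC ATC CGA ACA ATG — no ATG→stop ORF.
Frame -2: TAA GGA CAA AAC CGC ATT AGA TCT CTT CCG GCA GTT AAT AGA TAT GAA CGC ATA GCA TTC ACA TCC GAA CAA TGA — no ATG→stop ORF.
Frame -3: AAG GAC AAA ACC GCA TTA GAT CTC TTC CGG CAG TTA ATA GAT ATG AAC GCA TAG CAT TCA CAT CCG AAC AAT GAT — ATG at 45, stop TAG at 54 → 12 nt.
Forward-strand max 54 nt; reverse-strand max 12 nt. The forward strand has the longer ORF.

forward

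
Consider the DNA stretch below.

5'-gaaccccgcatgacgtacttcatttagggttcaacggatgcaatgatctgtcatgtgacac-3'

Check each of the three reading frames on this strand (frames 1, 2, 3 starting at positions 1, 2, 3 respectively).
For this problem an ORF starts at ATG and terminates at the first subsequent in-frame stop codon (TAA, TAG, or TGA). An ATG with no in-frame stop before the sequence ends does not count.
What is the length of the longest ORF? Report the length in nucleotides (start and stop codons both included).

Frame 1: GAA CCC CGC ATG ACG TAC TTC ATT TAG GGT TCA ACG GAT GCA ATG ATC TGT CAT GTG ACA — ATG at 10, stop TAG at 25 → 18 nt.
Frame 2: AAC CCC GCA TGA CGT ACT TCA TTT AGG GTT CAA CGG ATG CAA TGA TCT GTC ATG TGA CAC — ATG at 38, stop TGA at 44 → 9 nt; ATG at 53, stop TGA at 56 → 6 nt.
Frame 3: ACC CCG CAT GAC GTA CTT CAT TTA GGG TTC AAC GGA TGC AAT GAT CTG TCA TGT GAC — no ATG→stop ORF.
Longest: frame 1, positions 10–27, 18 nt = 6 codons = 5 aa. → 18 nucleotides.

18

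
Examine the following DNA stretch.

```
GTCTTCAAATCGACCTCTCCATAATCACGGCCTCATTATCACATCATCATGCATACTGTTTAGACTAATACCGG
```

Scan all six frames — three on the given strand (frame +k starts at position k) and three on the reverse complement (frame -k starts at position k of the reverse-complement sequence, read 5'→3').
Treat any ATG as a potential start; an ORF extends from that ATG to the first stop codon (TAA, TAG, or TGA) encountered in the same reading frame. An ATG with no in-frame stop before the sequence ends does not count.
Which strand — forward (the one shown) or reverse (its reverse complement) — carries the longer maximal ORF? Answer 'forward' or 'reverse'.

Reverse complement (5'→3'): CCGGTATTAGTCTAAACAGTATGCATGATGATGTGATAATGAGGCCGTGATTATGGAGAGGTCGATTTGAAGAC
Frame +1: GTC TTC AAA TCG ACC TCT CCA TAA TCA CGG CCT CAT TAT CAC ATC ATC ATG CAT ACT GTT TAG ACT AAT ACC — ATG at 49, stop TAG at 61 → 15 nt.
Frame +2: TCT TCA AAT CGA CCT CTC CAT AAT CAC GGC CTC ATT ATC ACA TCA TCA TGC ATA CTG TTT AGA CTA ATA CCG — no ATG→stop ORF.
Frame +3: CTT CAA ATC GAC CTC TCC ATA ATC ACG GCC TCA TTA TCA CAT CAT CAT GCA TAC TGT TTA GAC TAA TAC CGG — no ATG→stop ORF.
Frame -1: CCG GTA TTA GTC TAA ACA GTA TGC ATG ATG ATG TGA TAA TGA GGC CGT GAT TAT GGA GAG GTC GAT TTG AAG — ATG at 25, stop TGA at 34 → 12 nt; ATG at 28, stop TGA at 34 → 9 nt; ATG at 31, stop TGA at 34 → 6 nt.
Frame -2: CGG TAT TAG TCT AAA CAG TAT GCA TGA TGA TGT GAT AAT GAG GCC GTG ATT ATG GAG AGG TCG ATT TGA AGA — ATG at 53, stop TGA at 68 → 18 nt.
Frame -3: GGT ATT AGT CTA AAC AGT ATG CAT GAT GAT GTG ATA ATG AGG CCG TGA TTA TGG AGA GGT CGA TTT GAA GAC — ATG at 21, stop TGA at 48 → 30 nt; ATG at 39, stop TGA at 48 → 12 nt.
Forward-strand max 15 nt; reverse-strand max 30 nt. The reverse strand has the longer ORF.

reverse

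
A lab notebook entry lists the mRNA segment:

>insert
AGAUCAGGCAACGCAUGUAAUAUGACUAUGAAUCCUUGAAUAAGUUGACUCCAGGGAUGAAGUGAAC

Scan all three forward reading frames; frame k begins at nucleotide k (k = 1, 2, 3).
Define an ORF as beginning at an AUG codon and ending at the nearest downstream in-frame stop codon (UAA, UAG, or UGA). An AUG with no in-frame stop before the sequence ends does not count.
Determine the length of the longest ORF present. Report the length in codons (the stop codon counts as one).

Frame 1: AGA UCA GGC AAC GCA UGU AAU AUG ACU AUG AAU CCU UGA AUA AGU UGA CUC CAG GGA UGA AGU GAA — AUG at 22, stop UGA at 37 → 18 nt; AUG at 28, stop UGA at 37 → 12 nt.
Frame 2: GAU CAG GCA ACG CAU GUA AUA UGA CUA UGA AUC CUU GAA UAA GUU GAC UCC AGG GAU GAA GUG AAC — no AUG→stop ORF.
Frame 3: AUC AGG CAA CGC AUG UAA UAU GAC UAU GAA UCC UUG AAU AAG UUG ACU CCA GGG AUG AAG UGA — AUG at 15, stop UAA at 18 → 6 nt; AUG at 57, stop UGA at 63 → 9 nt.
Longest: frame 1, positions 22–39, 18 nt = 6 codons = 5 aa. → 6 codons.

6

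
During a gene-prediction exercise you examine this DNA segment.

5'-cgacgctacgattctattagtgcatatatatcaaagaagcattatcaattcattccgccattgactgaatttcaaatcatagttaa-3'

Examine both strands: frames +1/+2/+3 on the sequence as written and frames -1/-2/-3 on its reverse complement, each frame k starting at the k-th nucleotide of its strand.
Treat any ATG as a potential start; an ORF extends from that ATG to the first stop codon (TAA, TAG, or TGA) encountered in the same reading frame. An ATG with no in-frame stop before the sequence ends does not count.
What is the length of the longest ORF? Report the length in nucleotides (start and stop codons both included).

Reverse complement (5'→3'): TTAACTATGATTTGAAATTCAGTCAATGGCGGAATGAATTGATAATGCTTCTTTGATATATATGCACTAATAGAATCGTAGCGTCG
Frame +1: CGA CGC TAC GAT TCT ATT AGT GCA TAT ATA TCA AAG AAG CAT TAT CAA TTC ATT CCG CCA TTG ACT GAA TTT CAA ATC ATA GTT — no ATG→stop ORF.
Frame +2: GAC GCT ACG ATT CTA TTA GTG CAT ATA TAT CAA AGA AGC ATT ATC AAT TCA TTC CGC CAT TGA CTG AAT TTC AAA TCA TAG TTA — no ATG→stop ORF.
Frame +3: ACG CTA CGA TTC TAT TAG TGC ATA TAT ATC AAA GAA GCA TTA TCA ATT CAT TCC GCC ATT GAC TGA ATT TCA AAT CAT AGT TAA — no ATG→stop ORF.
Frame -1: TTA ACT ATG ATT TGA AAT TCA GTC AAT GGC GGA ATG AAT TGA TAA TGC TTC TTT GAT ATA TAT GCA CTA ATA GAA TCG TAG CGT — ATG at 7, stop TGA at 13 → 9 nt; ATG at 34, stop TGA at 40 → 9 nt.
Frame -2: TAA CTA TGA TTT GAA ATT CAG TCA ATG GCG GAA TGA ATT GAT AAT GCT TCT TTG ATA TAT ATG CAC TAA TAG AAT CGT AGC GTC — ATG at 26, stop TGA at 35 → 12 nt; ATG at 62, stop TAA at 68 → 9 nt.
Frame -3: AAC TAT GAT TTG AAA TTC AGT CAA TGG CGG AAT GAA TTG ATA ATG CTT CTT TGA TAT ATA TGC ACT AAT AGA ATC GTA GCG TCG — ATG at 45, stop TGA at 54 → 12 nt.
Longest: frame -2, positions 26–37, 12 nt = 4 codons = 3 aa. → 12 nucleotides.

12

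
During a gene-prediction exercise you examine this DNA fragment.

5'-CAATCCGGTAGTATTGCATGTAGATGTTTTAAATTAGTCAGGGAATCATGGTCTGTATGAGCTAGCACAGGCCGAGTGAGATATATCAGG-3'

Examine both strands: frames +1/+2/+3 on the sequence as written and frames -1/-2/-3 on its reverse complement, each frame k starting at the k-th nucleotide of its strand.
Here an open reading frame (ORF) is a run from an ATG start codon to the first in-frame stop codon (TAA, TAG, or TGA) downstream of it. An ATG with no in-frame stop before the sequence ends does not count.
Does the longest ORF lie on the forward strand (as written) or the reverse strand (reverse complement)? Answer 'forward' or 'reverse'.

Reverse complement (5'→3'): CCTGATATATCTCACTCGGCCTGTGCTAGCTCATACAGACCATGATTCCCTGACTAATTTAAAACATCTACATGCAATACTACCGGATTG
Frame +1: CAA TCC GGT AGT ATT GCA TGT AGA TGT TTT AAA TTA GTC AGG GAA TCA TGG TCT GTA TGA GCT AGC ACA GGC CGA GTG AGA TAT ATC AGG — no ATG→stop ORF.
Frame +2: AAT CCG GTA GTA TTG CAT GTA GAT GTT TTA AAT TAG TCA GGG AAT CAT GGT CTG TAT GAG CTA GCA CAG GCC GAG TGA GAT ATA TCA — no ATG→stop ORF.
Frame +3: ATC CGG TAG TAT TGC ATG TAG ATG TTT TAA ATT AGT CAG GGA ATC ATG GTC TGT ATG AGC TAG CAC AGG CCG AGT GAG ATA TAT CAG — ATG at 18, stop TAG at 21 → 6 nt; ATG at 24, stop TAA at 30 → 9 nt; ATG at 48, stop TAG at 63 → 18 nt; ATG at 57, stop TAG at 63 → 9 nt.
Frame -1: CCT GAT ATA TCT CAC TCG GCC TGT GCT AGC TCA TAC AGA CCA TGA TTC CCT GAC TAA TTT AAA ACA TCT ACA TGC AAT ACT ACC GGA TTG — no ATG→stop ORF.
Frame -2: CTG ATA TAT CTC ACT CGG CCT GTG CTA GCT CAT ACA GAC CAT GAT TCC CTG ACT AAT TTA AAA CAT CTA CAT GCA ATA CTA CCG GAT — no ATG→stop ORF.
Frame -3: TGA TAT ATC TCA CTC GGC CTG TGC TAG CTC ATA CAG ACC ATG ATT CCC TGA CTA ATT TAA AAC ATC TAC ATG CAA TAC TAC CGG ATT — ATG at 42, stop TGA at 51 → 12 nt.
Forward-strand max 18 nt; reverse-strand max 12 nt. The forward strand has the longer ORF.

forward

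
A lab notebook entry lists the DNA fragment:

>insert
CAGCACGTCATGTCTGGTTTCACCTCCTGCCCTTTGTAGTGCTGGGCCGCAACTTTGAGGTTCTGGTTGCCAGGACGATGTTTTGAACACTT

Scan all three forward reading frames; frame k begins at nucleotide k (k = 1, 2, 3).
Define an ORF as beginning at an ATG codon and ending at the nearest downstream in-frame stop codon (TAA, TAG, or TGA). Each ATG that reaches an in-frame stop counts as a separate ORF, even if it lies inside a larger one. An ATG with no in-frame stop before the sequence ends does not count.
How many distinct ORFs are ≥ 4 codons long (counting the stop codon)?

1

Frame 1: CAG CAC GTC ATG TCT GGT TTC ACC TCC TGC CCT TTG TAG TGC TGG GCC GCA ACT TTG AGG TTC TGG TTG CCA GGA CGA TGT TTT GAA CAC — ATG at 10, stop TAG at 37 → 30 nt.
Frame 2: AGC ACG TCA TGT CTG GTT TCA CCT CCT GCC CTT TGT AGT GCT GGG CCG CAA CTT TGA GGT TCT GGT TGC CAG GAC GAT GTT TTG AAC ACT — no ATG→stop ORF.
Frame 3: GCA CGT CAT GTC TGG TTT CAC CTC CTG CCC TTT GTA GTG CTG GGC CGC AAC TTT GAG GTT CTG GTT GCC AGG ACG ATG TTT TGA ACA CTT — ATG at 78, stop TGA at 84 → 9 nt.
ORFs ≥ 4 codons: frame 1 10–39 (10 codons). Count = 1.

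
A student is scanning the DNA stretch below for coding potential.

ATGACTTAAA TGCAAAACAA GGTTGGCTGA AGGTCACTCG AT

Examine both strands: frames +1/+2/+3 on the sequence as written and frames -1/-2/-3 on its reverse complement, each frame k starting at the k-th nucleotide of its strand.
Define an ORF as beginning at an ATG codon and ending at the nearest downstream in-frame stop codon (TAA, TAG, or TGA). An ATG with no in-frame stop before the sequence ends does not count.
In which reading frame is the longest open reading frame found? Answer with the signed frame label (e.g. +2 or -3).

+1

Reverse complement (5'→3'): ATCGAGTGACCTTCAGCCAACCTTGTTTTGCATTTAAGTCAT
Frame +1: ATG ACT TAA ATG CAA AAC AAG GTT GGC TGA AGG TCA CTC GAT — ATG at 1, stop TAA at 7 → 9 nt; ATG at 10, stop TGA at 28 → 21 nt.
Frame +2: TGA CTT AAA TGC AAA ACA AGG TTG GCT GAA GGT CAC TCG — no ATG→stop ORF.
Frame +3: GAC TTA AAT GCA AAA CAA GGT TGG CTG AAG GTC ACT CGA — no ATG→stop ORF.
Frame -1: ATC GAG TGA CCT TCA GCC AAC CTT GTT TTG CAT TTA AGT CAT — no ATG→stop ORF.
Frame -2: TCG AGT GAC CTT CAG CCA ACC TTG TTT TGC ATT TAA GTC — no ATG→stop ORF.
Frame -3: CGA GTG ACC TTC AGC CAA CCT TGT TTT GCA TTT AAG TCA — no ATG→stop ORF.
Longest ORF is 21 nt in frame +1 (positions 10–30).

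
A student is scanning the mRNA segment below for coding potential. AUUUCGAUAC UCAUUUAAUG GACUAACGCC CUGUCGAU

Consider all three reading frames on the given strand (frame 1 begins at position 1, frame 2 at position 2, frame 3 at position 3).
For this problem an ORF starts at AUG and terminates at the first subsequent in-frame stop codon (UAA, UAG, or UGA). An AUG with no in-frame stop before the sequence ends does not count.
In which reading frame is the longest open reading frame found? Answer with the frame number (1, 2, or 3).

3

Frame 1: AUU UCG AUA CUC AUU UAA UGG ACU AAC GCC CUG UCG — no AUG→stop ORF.
Frame 2: UUU CGA UAC UCA UUU AAU GGA CUA ACG CCC UGU CGA — no AUG→stop ORF.
Frame 3: UUC GAU ACU CAU UUA AUG GAC UAA CGC CCU GUC GAU — AUG at 18, stop UAA at 24 → 9 nt.
Longest ORF is 9 nt in frame 3 (positions 18–26).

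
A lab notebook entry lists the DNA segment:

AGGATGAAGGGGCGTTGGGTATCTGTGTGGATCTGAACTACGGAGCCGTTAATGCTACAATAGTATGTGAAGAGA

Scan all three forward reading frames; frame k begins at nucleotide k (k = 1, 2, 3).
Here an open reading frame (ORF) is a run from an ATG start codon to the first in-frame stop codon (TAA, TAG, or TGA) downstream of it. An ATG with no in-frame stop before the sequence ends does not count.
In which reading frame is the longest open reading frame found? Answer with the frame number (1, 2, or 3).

Frame 1: AGG ATG AAG GGG CGT TGG GTA TCT GTG TGG ATC TGA ACT ACG GAG CCG TTA ATG CTA CAA TAG TAT GTG AAG AGA — ATG at 4, stop TGA at 34 → 33 nt; ATG at 52, stop TAG at 61 → 12 nt.
Frame 2: GGA TGA AGG GGC GTT GGG TAT CTG TGT GGA TCT GAA CTA CGG AGC CGT TAA TGC TAC AAT AGT ATG TGA AGA — ATG at 65, stop TGA at 68 → 6 nt.
Frame 3: GAT GAA GGG GCG TTG GGT ATC TGT GTG GAT CTG AAC TAC GGA GCC GTT AAT GCT ACA ATA GTA TGT GAA GAG — no ATG→stop ORF.
Longest ORF is 33 nt in frame 1 (positions 4–36).

1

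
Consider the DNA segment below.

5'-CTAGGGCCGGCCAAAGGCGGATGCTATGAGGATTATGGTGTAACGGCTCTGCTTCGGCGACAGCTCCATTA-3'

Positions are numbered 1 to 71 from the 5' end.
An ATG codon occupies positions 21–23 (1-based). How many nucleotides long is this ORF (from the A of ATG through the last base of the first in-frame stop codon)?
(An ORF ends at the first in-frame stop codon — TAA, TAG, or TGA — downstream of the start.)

9

Codons from position 21: ATG (21–23), CTA (24–26), TGA (27–29).
TGA is the first in-frame stop; ORF spans 21–29, 9 nucleotides.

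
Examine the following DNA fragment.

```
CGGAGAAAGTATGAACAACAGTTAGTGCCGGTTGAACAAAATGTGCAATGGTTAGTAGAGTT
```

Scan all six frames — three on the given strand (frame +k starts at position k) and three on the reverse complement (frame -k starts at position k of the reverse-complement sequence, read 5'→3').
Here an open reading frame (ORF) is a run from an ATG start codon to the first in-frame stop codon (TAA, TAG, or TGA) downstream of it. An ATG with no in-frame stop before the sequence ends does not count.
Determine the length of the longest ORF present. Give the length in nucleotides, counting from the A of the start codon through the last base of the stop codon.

Reverse complement (5'→3'): AACTCTACTAACCATTGCACATTTTGTTCAACCGGCACTAACTGTTGTTCATACTTTCTCCG
Frame +1: CGG AGA AAG TAT GAA CAA CAG TTA GTG CCG GTT GAA CAA AAT GTG CAA TGG TTA GTA GAG — no ATG→stop ORF.
Frame +2: GGA GAA AGT ATG AAC AAC AGT TAG TGC CGG TTG AAC AAA ATG TGC AAT GGT TAG TAG AGT — ATG at 11, stop TAG at 23 → 15 nt; ATG at 41, stop TAG at 53 → 15 nt.
Frame +3: GAG AAA GTA TGA ACA ACA GTT AGT GCC GGT TGA ACA AAA TGT GCA ATG GTT AGT AGA GTT — no ATG→stop ORF.
Frame -1: AAC TCT ACT AAC CAT TGC ACA TTT TGT TCA ACC GGC ACT AAC TGT TGT TCA TAC TTT CTC — no ATG→stop ORF.
Frame -2: ACT CTA CTA ACC ATT GCA CAT TTT GTT CAA CCG GCA CTA ACT GTT GTT CAT ACT TTC TCC — no ATG→stop ORF.
Frame -3: CTC TAC TAA CCA TTG CAC ATT TTG TTC AAC CGG CAC TAA CTG TTG TTC ATA CTT TCT CCG — no ATG→stop ORF.
Longest: frame +2, positions 11–25, 15 nt = 5 codons = 4 aa. → 15 nucleotides.

15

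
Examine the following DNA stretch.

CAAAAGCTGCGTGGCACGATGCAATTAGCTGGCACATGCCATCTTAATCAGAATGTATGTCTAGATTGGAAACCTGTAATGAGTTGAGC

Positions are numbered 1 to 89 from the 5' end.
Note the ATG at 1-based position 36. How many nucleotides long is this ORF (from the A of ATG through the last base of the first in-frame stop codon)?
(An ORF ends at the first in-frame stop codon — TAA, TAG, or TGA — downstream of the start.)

12

Codons from position 36: ATG (36–38), CCA (39–41), TCT (42–44), TAA (45–47).
TAA is the first in-frame stop; ORF spans 36–47, 12 nucleotides.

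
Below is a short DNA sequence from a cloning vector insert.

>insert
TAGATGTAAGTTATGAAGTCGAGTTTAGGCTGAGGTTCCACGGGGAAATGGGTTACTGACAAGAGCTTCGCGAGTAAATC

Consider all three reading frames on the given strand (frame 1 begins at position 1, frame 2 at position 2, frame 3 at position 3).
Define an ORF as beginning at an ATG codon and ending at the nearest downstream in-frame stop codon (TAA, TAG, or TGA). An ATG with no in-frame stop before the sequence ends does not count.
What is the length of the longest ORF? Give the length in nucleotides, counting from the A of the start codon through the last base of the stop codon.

Frame 1: TAG ATG TAA GTT ATG AAG TCG AGT TTA GGC TGA GGT TCC ACG GGG AAA TGG GTT ACT GAC AAG AGC TTC GCG AGT AAA — ATG at 4, stop TAA at 7 → 6 nt; ATG at 13, stop TGA at 31 → 21 nt.
Frame 2: AGA TGT AAG TTA TGA AGT CGA GTT TAG GCT GAG GTT CCA CGG GGA AAT GGG TTA CTG ACA AGA GCT TCG CGA GTA AAT — no ATG→stop ORF.
Frame 3: GAT GTA AGT TAT GAA GTC GAG TTT AGG CTG AGG TTC CAC GGG GAA ATG GGT TAC TGA CAA GAG CTT CGC GAG TAA ATC — ATG at 48, stop TGA at 57 → 12 nt.
Longest: frame 1, positions 13–33, 21 nt = 7 codons = 6 aa. → 21 nucleotides.

21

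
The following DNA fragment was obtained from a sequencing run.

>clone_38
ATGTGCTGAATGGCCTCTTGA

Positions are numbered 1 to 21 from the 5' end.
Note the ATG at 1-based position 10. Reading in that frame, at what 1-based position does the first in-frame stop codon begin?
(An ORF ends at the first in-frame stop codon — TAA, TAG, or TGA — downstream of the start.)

Codons from position 10: ATG (10–12), GCC (13–15), TCT (16–18), TGA (19–21).
TGA is a stop codon; it begins at position 19.

19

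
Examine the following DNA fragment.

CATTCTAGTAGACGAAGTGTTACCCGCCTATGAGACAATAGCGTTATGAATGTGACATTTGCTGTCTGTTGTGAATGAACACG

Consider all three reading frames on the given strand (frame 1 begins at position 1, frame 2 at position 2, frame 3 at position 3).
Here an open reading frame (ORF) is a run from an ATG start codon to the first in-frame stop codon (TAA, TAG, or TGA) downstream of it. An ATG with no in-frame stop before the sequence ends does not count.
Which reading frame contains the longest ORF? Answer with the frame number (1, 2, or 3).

Frame 1: CAT TCT AGT AGA CGA AGT GTT ACC CGC CTA TGA GAC AAT AGC GTT ATG AAT GTG ACA TTT GCT GTC TGT TGT GAA TGA ACA — ATG at 46, stop TGA at 76 → 33 nt.
Frame 2: ATT CTA GTA GAC GAA GTG TTA CCC GCC TAT GAG ACA ATA GCG TTA TGA ATG TGA CAT TTG CTG TCT GTT GTG AAT GAA CAC — ATG at 50, stop TGA at 53 → 6 nt.
Frame 3: TTC TAG TAG ACG AAG TGT TAC CCG CCT ATG AGA CAA TAG CGT TAT GAA TGT GAC ATT TGC TGT CTG TTG TGA ATG AAC ACG — ATG at 30, stop TAG at 39 → 12 nt.
Longest ORF is 33 nt in frame 1 (positions 46–78).

1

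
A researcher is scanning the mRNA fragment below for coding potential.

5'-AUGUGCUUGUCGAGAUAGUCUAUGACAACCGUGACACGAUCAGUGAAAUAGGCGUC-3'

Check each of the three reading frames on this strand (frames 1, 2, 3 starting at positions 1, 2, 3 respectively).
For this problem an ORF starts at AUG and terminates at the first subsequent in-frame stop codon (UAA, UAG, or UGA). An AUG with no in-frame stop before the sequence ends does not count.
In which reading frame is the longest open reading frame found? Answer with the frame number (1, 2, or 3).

1

Frame 1: AUG UGC UUG UCG AGA UAG UCU AUG ACA ACC GUG ACA CGA UCA GUG AAA UAG GCG — AUG at 1, stop UAG at 16 → 18 nt; AUG at 22, stop UAG at 49 → 30 nt.
Frame 2: UGU GCU UGU CGA GAU AGU CUA UGA CAA CCG UGA CAC GAU CAG UGA AAU AGG CGU — no AUG→stop ORF.
Frame 3: GUG CUU GUC GAG AUA GUC UAU GAC AAC CGU GAC ACG AUC AGU GAA AUA GGC GUC — no AUG→stop ORF.
Longest ORF is 30 nt in frame 1 (positions 22–51).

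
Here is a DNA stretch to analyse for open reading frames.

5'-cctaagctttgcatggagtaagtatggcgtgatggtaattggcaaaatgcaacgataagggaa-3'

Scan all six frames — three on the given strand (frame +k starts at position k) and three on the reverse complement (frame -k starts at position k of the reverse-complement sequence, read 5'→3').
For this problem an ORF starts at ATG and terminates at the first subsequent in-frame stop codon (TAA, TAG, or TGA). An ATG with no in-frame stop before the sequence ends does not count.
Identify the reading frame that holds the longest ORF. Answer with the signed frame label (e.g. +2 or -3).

Reverse complement (5'→3'): TTCCCTTATCGTTGCATTTTGCCAATTACCATCACGCCATACTTACTCCATGCAAAGCTTAGG
Frame +1: CCT AAG CTT TGC ATG GAG TAA GTA TGG CGT GAT GGT AAT TGG CAA AAT GCA ACG ATA AGG GAA — ATG at 13, stop TAA at 19 → 9 nt.
Frame +2: CTA AGC TTT GCA TGG AGT AAG TAT GGC GTG ATG GTA ATT GGC AAA ATG CAA CGA TAA GGG — ATG at 32, stop TAA at 56 → 27 nt; ATG at 47, stop TAA at 56 → 12 nt.
Frame +3: TAA GCT TTG CAT GGA GTA AGT ATG GCG TGA TGG TAA TTG GCA AAA TGC AAC GAT AAG GGA — ATG at 24, stop TGA at 30 → 9 nt.
Frame -1: TTC CCT TAT CGT TGC ATT TTG CCA ATT ACC ATC ACG CCA TAC TTA CTC CAT GCA AAG CTT AGG — no ATG→stop ORF.
Frame -2: TCC CTT ATC GTT GCA TTT TGC CAA TTA CCA TCA CGC CAT ACT TAC TCC ATG CAA AGC TTA — no ATG→stop ORF.
Frame -3: CCC TTA TCG TTG CAT TTT GCC AAT TAC CAT CAC GCC ATA CTT ACT CCA TGC AAA GCT TAG — no ATG→stop ORF.
Longest ORF is 27 nt in frame +2 (positions 32–58).

+2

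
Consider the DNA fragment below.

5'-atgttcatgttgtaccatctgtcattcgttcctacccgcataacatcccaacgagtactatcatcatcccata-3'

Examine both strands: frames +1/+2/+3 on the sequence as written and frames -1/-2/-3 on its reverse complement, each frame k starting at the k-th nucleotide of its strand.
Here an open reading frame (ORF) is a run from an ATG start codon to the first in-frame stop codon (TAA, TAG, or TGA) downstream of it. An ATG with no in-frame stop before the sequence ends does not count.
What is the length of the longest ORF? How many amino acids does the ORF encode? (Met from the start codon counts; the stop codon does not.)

11

Reverse complement (5'→3'): TATGGGATGATGATAGTACTCGTTGGGATGTTATGCGGGTAGGAACGAATGACAGATGGTACAACATGAACAT
Frame +1: ATG TTC ATG TTG TAC CAT CTG TCA TTC GTT CCT ACC CGC ATA ACA TCC CAA CGA GTA CTA TCA TCA TCC CAT — no ATG→stop ORF.
Frame +2: TGT TCA TGT TGT ACC ATC TGT CAT TCG TTC CTA CCC GCA TAA CAT CCC AAC GAG TAC TAT CAT CAT CCC ATA — no ATG→stop ORF.
Frame +3: GTT CAT GTT GTA CCA TCT GTC ATT CGT TCC TAC CCG CAT AAC ATC CCA ACG AGT ACT ATC ATC ATC CCA — no ATG→stop ORF.
Frame -1: TAT GGG ATG ATG ATA GTA CTC GTT GGG ATG TTA TGC GGG TAG GAA CGA ATG ACA GAT GGT ACA ACA TGA ACA — ATG at 7, stop TAG at 40 → 36 nt; ATG at 10, stop TAG at 40 → 33 nt; ATG at 28, stop TAG at 40 → 15 nt; ATG at 49, stop TGA at 67 → 21 nt.
Frame -2: ATG GGA TGA TGA TAG TAC TCG TTG GGA TGT TAT GCG GGT AGG AAC GAA TGA CAG ATG GTA CAA CAT GAA CAT — ATG at 2, stop TGA at 8 → 9 nt.
Frame -3: TGG GAT GAT GAT AGT ACT CGT TGG GAT GTT ATG CGG GTA GGA ACG AAT GAC AGA TGG TAC AAC ATG AAC — no ATG→stop ORF.
Longest: frame -1, positions 7–42, 36 nt = 12 codons = 11 aa. → 11 amino acids.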